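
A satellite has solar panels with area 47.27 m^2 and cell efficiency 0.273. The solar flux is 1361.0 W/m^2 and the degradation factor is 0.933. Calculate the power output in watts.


P = area * eta * S * degradation
P = 47.27 * 0.273 * 1361.0 * 0.933
P = 16386.5685 W

16386.5685 W


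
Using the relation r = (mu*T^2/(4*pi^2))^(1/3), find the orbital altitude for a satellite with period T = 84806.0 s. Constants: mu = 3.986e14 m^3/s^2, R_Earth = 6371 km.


T = 84806.0 s
r = (mu*T^2/(4*pi^2))^(1/3) = (3.986e14 * 84806.0^2 / (4*pi^2))^(1/3)
r = 4.171993e+07 m = 41719.9301 km
alt = r - R_E = 41719.9301 - 6371 = 35348.9301 km

35348.9301 km


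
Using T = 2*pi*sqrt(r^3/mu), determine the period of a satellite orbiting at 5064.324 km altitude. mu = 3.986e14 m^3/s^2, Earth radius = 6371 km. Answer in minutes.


r = 11435.3240 km = 1.1435324e+07 m
T = 2*pi*sqrt(r^3/mu) = 2*pi*sqrt(1.4953588e+21 / 3.986e14)
T = 12169.8138 s = 202.8302 min

202.8302 minutes


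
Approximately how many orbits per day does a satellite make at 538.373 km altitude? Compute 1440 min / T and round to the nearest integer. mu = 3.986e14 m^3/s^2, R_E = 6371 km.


r = 6.909373e+06 m
T = 2*pi*sqrt(r^3/mu) = 5715.6968 s = 95.2616 min
revs/day = 1440 / 95.2616 = 15.1163
Rounded: 15 revolutions per day

15 revolutions per day


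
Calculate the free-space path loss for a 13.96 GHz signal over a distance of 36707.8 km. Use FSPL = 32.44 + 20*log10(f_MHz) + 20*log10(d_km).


f = 13.96 GHz = 13960.0000 MHz
d = 36707.8 km
FSPL = 32.44 + 20*log10(13960.0000) + 20*log10(36707.8)
FSPL = 32.44 + 82.8977 + 91.2952
FSPL = 206.6329 dB

206.6329 dB


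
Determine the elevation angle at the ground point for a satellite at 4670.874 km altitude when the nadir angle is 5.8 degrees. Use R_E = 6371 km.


r = R_E + alt = 11041.8740 km
Law of sines in the satellite / Earth-center / ground-point triangle:
  sin(nadir)/R_E = sin(90 + el)/r  =>  cos(el) = (r/R_E)*sin(nadir)
cos(el) = (11041.8740 / 6371.0000) * sin(5.8 deg) = 0.1751453
el = arccos(0.1751453) = 79.9129 deg
(Earth-central angle = 90 - nadir - el = 4.2871 deg)

79.9129 degrees


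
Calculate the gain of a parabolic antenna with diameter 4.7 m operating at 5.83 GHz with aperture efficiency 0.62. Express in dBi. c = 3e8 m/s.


lambda = c/f = 3e8 / 5.83e+09 = 0.05145798 m
G = eta*(pi*D/lambda)^2 = 0.62*(pi*4.7/0.05145798)^2
G = 51048.3549 (linear)
G = 10*log10(51048.3549) = 47.0798 dBi

47.0798 dBi


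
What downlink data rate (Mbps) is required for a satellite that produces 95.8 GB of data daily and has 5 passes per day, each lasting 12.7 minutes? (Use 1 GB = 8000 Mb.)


total contact time = 5 * 12.7 * 60 = 3810.0000 s
data = 95.8 GB = 766400.0000 Mb
rate = 766400.0000 / 3810.0000 = 201.1549 Mbps

201.1549 Mbps


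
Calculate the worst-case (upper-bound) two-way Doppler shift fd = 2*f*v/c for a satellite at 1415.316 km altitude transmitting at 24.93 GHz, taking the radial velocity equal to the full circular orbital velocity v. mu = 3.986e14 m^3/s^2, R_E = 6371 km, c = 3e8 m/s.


r = 7.786316e+06 m
v = sqrt(mu/r) = 7154.8846 m/s (worst-case radial velocity)
f = 24.93 GHz = 2.493e+10 Hz
fd = 2*f*v/c = 2*2.493e+10*7154.8846/3.0e+08
fd = 1.1891418e+06 Hz

1.1891e+06 Hz


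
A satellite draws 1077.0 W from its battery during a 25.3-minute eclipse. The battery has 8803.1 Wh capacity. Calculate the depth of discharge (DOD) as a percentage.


E_used = P * t / 60 = 1077.0 * 25.3 / 60 = 454.1350 Wh
DOD = E_used / E_total * 100 = 454.1350 / 8803.1 * 100
DOD = 5.1588 %

5.1588 %


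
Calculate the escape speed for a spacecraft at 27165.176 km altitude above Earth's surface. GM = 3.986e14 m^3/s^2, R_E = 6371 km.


r = 6371.0 + 27165.176 = 33536.1760 km = 3.3536176e+07 m
v_esc = sqrt(2*mu/r) = sqrt(2*3.986e14 / 3.3536176e+07)
v_esc = 4875.5866 m/s = 4.8756 km/s

4.8756 km/s


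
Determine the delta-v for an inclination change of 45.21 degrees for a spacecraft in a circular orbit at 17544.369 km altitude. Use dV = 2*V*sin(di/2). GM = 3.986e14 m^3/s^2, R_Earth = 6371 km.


r = 23915.3690 km = 2.3915369e+07 m
V = sqrt(mu/r) = 4082.5368 m/s
di = 45.21 deg = 0.7890634 rad
dV = 2*V*sin(di/2) = 2*4082.5368*sin(0.3945317)
dV = 3138.4574 m/s = 3.1385 km/s

3.1385 km/s


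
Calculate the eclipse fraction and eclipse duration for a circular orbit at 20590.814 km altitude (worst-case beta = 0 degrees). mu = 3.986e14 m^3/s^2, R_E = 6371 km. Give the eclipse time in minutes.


r = 26961.8140 km
T = 734.3171 min
Eclipse fraction = arcsin(R_E/r)/pi = arcsin(6371.0000/26961.8140)/pi
= arcsin(0.2362972)/pi = 0.07593388
Eclipse duration = 0.07593388 * 734.3171 = 55.7595 min

55.7595 minutes


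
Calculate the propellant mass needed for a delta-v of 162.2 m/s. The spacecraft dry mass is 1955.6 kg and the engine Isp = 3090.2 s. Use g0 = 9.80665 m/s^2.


ve = Isp * g0 = 3090.2 * 9.80665 = 30304.509830 m/s
mass ratio = exp(dv/ve) = exp(162.2/30304.509830) = 1.00536669
m_prop = m_dry * (mr - 1) = 1955.6 * (1.00536669 - 1)
m_prop = 10.4951 kg

10.4951 kg


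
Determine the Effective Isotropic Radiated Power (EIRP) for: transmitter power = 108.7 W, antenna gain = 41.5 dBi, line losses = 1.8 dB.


Pt = 108.7 W = 20.3623 dBW
EIRP = Pt_dBW + Gt - losses = 20.3623 + 41.5 - 1.8 = 60.0623 dBW

60.0623 dBW


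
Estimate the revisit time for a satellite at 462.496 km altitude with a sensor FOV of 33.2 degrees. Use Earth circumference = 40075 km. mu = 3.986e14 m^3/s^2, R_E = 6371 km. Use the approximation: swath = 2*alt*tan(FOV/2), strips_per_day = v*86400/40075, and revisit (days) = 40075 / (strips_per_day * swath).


swath = 2*462.496*tan(0.2897247) = 275.7521 km
v = sqrt(mu/r) = 7637.4288 m/s = 7.6374 km/s
strips/day = v*86400/40075 = 7.6374*86400/40075 = 16.4660
coverage/day = strips * swath = 16.4660 * 275.7521 = 4540.5264 km
revisit = 40075 / 4540.5264 = 8.8261 days

8.8261 days


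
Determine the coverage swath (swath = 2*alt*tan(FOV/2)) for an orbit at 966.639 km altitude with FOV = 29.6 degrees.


FOV = 29.6 deg = 0.5166175 rad
swath = 2 * alt * tan(FOV/2) = 2 * 966.639 * tan(0.2583087)
swath = 2 * 966.639 * 0.2642114
swath = 510.7941 km

510.7941 km


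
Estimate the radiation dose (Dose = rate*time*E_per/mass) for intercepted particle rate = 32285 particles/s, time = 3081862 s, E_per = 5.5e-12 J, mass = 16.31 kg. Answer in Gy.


Total energy deposited = rate * time * E_per
  = 32285 * 3081862 * 5.5e-12 = 0.5472385 J
Dose = E_total / mass = 0.5472385 / 16.31
Dose = 0.03355233 Gy

0.0336 Gy


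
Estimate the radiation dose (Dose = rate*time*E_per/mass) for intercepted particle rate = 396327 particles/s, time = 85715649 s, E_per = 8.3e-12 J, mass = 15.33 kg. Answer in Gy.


Total energy deposited = rate * time * E_per
  = 396327 * 85715649 * 8.3e-12 = 281.9628 J
Dose = E_total / mass = 281.9628 / 15.33
Dose = 18.3929 Gy

18.3929 Gy


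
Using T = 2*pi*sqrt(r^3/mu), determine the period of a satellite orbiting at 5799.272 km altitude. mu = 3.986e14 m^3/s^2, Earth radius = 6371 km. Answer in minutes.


r = 12170.2720 km = 1.2170272e+07 m
T = 2*pi*sqrt(r^3/mu) = 2*pi*sqrt(1.8026062e+21 / 3.986e14)
T = 13361.6979 s = 222.6950 min

222.6950 minutes


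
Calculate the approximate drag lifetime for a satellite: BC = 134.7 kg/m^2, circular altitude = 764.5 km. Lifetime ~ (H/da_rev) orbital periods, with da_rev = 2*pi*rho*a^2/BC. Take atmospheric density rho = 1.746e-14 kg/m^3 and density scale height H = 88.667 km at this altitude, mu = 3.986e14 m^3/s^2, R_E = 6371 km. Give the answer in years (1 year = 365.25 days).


a = R_E + alt = 7135.5000 km = 7.1355e+06 m
da_rev = 2*pi*rho*a^2/BC = 2*pi*1.746e-14*(7.1355e+06)^2/134.7 = 0.0414672593 m per revolution
N = H/da_rev = 88667.0000 m / 0.0414672593 m = 2.1382411e+06 revolutions
P = 2*pi*sqrt(a^3/mu) = 5998.5715 s
lifetime = N*P = 2.1382411e+06 * 5998.5715 = 1.2826392e+10 s = 148453.6145 days
years = 148453.6145 / 365.25 = 406.4438 years

406.4438 years


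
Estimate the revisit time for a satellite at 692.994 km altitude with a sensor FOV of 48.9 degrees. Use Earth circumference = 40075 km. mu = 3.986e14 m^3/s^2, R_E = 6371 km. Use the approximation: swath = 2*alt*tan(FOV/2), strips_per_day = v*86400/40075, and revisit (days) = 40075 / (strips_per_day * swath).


swath = 2*692.994*tan(0.426733) = 630.1710 km
v = sqrt(mu/r) = 7511.7908 m/s = 7.5118 km/s
strips/day = v*86400/40075 = 7.5118*86400/40075 = 16.1951
coverage/day = strips * swath = 16.1951 * 630.1710 = 10205.6839 km
revisit = 40075 / 10205.6839 = 3.9267 days

3.9267 days


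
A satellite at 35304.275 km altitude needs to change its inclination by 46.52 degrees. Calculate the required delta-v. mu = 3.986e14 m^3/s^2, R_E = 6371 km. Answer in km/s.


r = 41675.2750 km = 4.1675275e+07 m
V = sqrt(mu/r) = 3092.6403 m/s
di = 46.52 deg = 0.8119272 rad
dV = 2*V*sin(di/2) = 2*3092.6403*sin(0.4059636)
dV = 2442.5933 m/s = 2.4426 km/s

2.4426 km/s


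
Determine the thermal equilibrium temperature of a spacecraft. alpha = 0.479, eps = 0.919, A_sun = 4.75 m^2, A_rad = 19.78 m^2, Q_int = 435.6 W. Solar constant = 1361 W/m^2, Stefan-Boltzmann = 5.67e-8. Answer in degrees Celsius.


Numerator = alpha*S*A_sun + Q_int = 0.479*1361*4.75 + 435.6 = 3532.2152 W
Denominator = eps*sigma*A_rad = 0.919*5.67e-8*19.78 = 1.0306824e-06 W/K^4
T^4 = 3.4270647e+09 K^4
T = 241.9528 K = -31.1972 C

-31.1972 degrees Celsius


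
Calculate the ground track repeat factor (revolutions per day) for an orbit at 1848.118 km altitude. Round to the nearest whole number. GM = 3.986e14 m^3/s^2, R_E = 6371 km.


r = 8.219118e+06 m
T = 2*pi*sqrt(r^3/mu) = 7415.6469 s = 123.5941 min
revs/day = 1440 / 123.5941 = 11.6510
Rounded: 12 revolutions per day

12 revolutions per day


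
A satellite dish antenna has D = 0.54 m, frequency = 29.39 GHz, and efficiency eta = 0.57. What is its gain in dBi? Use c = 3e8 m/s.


lambda = c/f = 3e8 / 2.939e+10 = 0.01020755 m
G = eta*(pi*D/lambda)^2 = 0.57*(pi*0.54/0.01020755)^2
G = 15744.1342 (linear)
G = 10*log10(15744.1342) = 41.9712 dBi

41.9712 dBi


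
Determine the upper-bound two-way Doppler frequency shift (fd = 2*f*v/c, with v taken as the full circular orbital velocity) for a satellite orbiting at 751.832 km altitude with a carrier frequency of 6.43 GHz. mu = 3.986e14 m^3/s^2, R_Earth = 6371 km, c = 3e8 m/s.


r = 7.122832e+06 m
v = sqrt(mu/r) = 7480.7010 m/s (worst-case radial velocity)
f = 6.43 GHz = 6.43e+09 Hz
fd = 2*f*v/c = 2*6.43e+09*7480.7010/3.0e+08
fd = 320672.7162 Hz

320672.7162 Hz


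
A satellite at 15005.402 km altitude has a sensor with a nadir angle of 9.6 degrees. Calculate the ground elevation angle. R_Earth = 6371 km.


r = R_E + alt = 21376.4020 km
Law of sines in the satellite / Earth-center / ground-point triangle:
  sin(nadir)/R_E = sin(90 + el)/r  =>  cos(el) = (r/R_E)*sin(nadir)
cos(el) = (21376.4020 / 6371.0000) * sin(9.6 deg) = 0.5595536
el = arccos(0.5595536) = 55.9751 deg
(Earth-central angle = 90 - nadir - el = 24.4249 deg)

55.9751 degrees


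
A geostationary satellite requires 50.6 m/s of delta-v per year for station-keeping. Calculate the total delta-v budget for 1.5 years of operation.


dV = rate * years = 50.6 * 1.5
dV = 75.9000 m/s

75.9000 m/s


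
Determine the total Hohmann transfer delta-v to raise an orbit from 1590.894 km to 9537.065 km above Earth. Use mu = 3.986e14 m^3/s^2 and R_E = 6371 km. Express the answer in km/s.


r1 = 7961.8940 km = 7.961894e+06 m
r2 = 15908.0650 km = 1.5908065e+07 m
dv1 = sqrt(mu/r1)*(sqrt(2*r2/(r1+r2)) - 1) = 1093.2465 m/s
dv2 = sqrt(mu/r2)*(1 - sqrt(2*r1/(r1+r2))) = 917.2070 m/s
total dv = |dv1| + |dv2| = 1093.2465 + 917.2070 = 2010.4535 m/s = 2.0105 km/s

2.0105 km/s


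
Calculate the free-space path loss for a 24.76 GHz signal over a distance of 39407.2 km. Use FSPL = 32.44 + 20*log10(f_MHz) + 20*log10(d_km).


f = 24.76 GHz = 24760.0000 MHz
d = 39407.2 km
FSPL = 32.44 + 20*log10(24760.0000) + 20*log10(39407.2)
FSPL = 32.44 + 87.8750 + 91.9115
FSPL = 212.2265 dB

212.2265 dB


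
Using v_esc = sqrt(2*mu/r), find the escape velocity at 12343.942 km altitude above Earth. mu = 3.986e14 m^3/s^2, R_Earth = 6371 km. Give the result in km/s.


r = 6371.0 + 12343.942 = 18714.9420 km = 1.8714942e+07 m
v_esc = sqrt(2*mu/r) = sqrt(2*3.986e14 / 1.8714942e+07)
v_esc = 6526.6362 m/s = 6.5266 km/s

6.5266 km/s


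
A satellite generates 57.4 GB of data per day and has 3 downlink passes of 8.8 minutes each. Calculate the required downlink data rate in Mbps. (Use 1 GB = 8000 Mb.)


total contact time = 3 * 8.8 * 60 = 1584.0000 s
data = 57.4 GB = 459200.0000 Mb
rate = 459200.0000 / 1584.0000 = 289.8990 Mbps

289.8990 Mbps


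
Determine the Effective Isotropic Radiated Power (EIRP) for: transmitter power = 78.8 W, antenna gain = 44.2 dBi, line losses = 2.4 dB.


Pt = 78.8 W = 18.9653 dBW
EIRP = Pt_dBW + Gt - losses = 18.9653 + 44.2 - 2.4 = 60.7653 dBW

60.7653 dBW


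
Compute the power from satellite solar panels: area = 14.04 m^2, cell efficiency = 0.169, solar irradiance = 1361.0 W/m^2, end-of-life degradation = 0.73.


P = area * eta * S * degradation
P = 14.04 * 0.169 * 1361.0 * 0.73
P = 2357.4082 W

2357.4082 W


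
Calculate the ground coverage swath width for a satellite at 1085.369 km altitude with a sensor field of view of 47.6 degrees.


FOV = 47.6 deg = 0.8307767 rad
swath = 2 * alt * tan(FOV/2) = 2 * 1085.369 * tan(0.4153884)
swath = 2 * 1085.369 * 0.4410526
swath = 957.4095 km

957.4095 km


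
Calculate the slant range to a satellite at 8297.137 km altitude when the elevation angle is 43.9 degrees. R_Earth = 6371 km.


h = 8297.137 km, el = 43.9 deg
d = -R_E*sin(el) + sqrt((R_E*sin(el))^2 + 2*R_E*h + h^2)
d = -6371.0000*sin(0.7661995) + sqrt((6371.0000*0.6934018)^2 + 2*6371.0000*8297.137 + 8297.137^2)
d = 9513.6093 km

9513.6093 km


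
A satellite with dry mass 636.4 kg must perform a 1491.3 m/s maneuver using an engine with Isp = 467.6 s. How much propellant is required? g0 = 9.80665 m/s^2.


ve = Isp * g0 = 467.6 * 9.80665 = 4585.589540 m/s
mass ratio = exp(dv/ve) = exp(1491.3/4585.589540) = 1.38432749
m_prop = m_dry * (mr - 1) = 636.4 * (1.38432749 - 1)
m_prop = 244.5860 kg

244.5860 kg


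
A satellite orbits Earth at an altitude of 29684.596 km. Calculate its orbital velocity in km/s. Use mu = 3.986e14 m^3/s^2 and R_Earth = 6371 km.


r = R_E + alt = 6371.0 + 29684.596 = 36055.5960 km = 3.6055596e+07 m
v = sqrt(mu/r) = sqrt(3.986e14 / 3.6055596e+07) = 3324.9285 m/s = 3.3249 km/s

3.3249 km/s


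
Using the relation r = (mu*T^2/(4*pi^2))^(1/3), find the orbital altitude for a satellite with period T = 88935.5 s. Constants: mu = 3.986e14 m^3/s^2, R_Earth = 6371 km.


T = 88935.5 s
r = (mu*T^2/(4*pi^2))^(1/3) = (3.986e14 * 88935.5^2 / (4*pi^2))^(1/3)
r = 4.3063496e+07 m = 43063.4963 km
alt = r - R_E = 43063.4963 - 6371 = 36692.4963 km

36692.4963 km


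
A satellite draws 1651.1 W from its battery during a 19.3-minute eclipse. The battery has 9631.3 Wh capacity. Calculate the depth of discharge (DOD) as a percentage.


E_used = P * t / 60 = 1651.1 * 19.3 / 60 = 531.1038 Wh
DOD = E_used / E_total * 100 = 531.1038 / 9631.3 * 100
DOD = 5.5144 %

5.5144 %


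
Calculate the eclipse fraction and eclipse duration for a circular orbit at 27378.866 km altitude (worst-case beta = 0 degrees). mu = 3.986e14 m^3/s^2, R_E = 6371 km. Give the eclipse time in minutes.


r = 33749.8660 km
T = 1028.4142 min
Eclipse fraction = arcsin(R_E/r)/pi = arcsin(6371.0000/33749.8660)/pi
= arcsin(0.1887711)/pi = 0.06045043
Eclipse duration = 0.06045043 * 1028.4142 = 62.1681 min

62.1681 minutes


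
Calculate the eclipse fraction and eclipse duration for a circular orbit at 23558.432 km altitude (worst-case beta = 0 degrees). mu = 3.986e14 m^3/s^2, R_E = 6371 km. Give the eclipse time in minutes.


r = 29929.4320 km
T = 858.8309 min
Eclipse fraction = arcsin(R_E/r)/pi = arcsin(6371.0000/29929.4320)/pi
= arcsin(0.2128674)/pi = 0.06828023
Eclipse duration = 0.06828023 * 858.8309 = 58.6412 min

58.6412 minutes


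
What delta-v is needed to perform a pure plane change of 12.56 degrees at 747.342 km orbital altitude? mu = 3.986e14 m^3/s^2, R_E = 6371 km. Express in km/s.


r = 7118.3420 km = 7.118342e+06 m
V = sqrt(mu/r) = 7483.0599 m/s
di = 12.56 deg = 0.2192134 rad
dV = 2*V*sin(di/2) = 2*7483.0599*sin(0.1096067)
dV = 1637.1041 m/s = 1.6371 km/s

1.6371 km/s


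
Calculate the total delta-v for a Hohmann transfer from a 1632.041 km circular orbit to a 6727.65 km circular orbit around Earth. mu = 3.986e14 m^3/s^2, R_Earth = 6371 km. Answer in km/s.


r1 = 8003.0410 km = 8.003041e+06 m
r2 = 13098.6500 km = 1.309865e+07 m
dv1 = sqrt(mu/r1)*(sqrt(2*r2/(r1+r2)) - 1) = 806.0658 m/s
dv2 = sqrt(mu/r2)*(1 - sqrt(2*r1/(r1+r2))) = 711.9941 m/s
total dv = |dv1| + |dv2| = 806.0658 + 711.9941 = 1518.0598 m/s = 1.5181 km/s

1.5181 km/s


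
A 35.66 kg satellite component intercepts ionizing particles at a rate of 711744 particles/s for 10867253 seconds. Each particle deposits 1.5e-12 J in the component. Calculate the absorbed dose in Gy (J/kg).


Total energy deposited = rate * time * E_per
  = 711744 * 10867253 * 1.5e-12 = 11.6021 J
Dose = E_total / mass = 11.6021 / 35.66
Dose = 0.325352 Gy

0.3254 Gy


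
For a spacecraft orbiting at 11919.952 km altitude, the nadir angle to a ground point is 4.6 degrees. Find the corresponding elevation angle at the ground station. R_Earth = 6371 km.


r = R_E + alt = 18290.9520 km
Law of sines in the satellite / Earth-center / ground-point triangle:
  sin(nadir)/R_E = sin(90 + el)/r  =>  cos(el) = (r/R_E)*sin(nadir)
cos(el) = (18290.9520 / 6371.0000) * sin(4.6 deg) = 0.2302487
el = arccos(0.2302487) = 76.6883 deg
(Earth-central angle = 90 - nadir - el = 8.7117 deg)

76.6883 degrees


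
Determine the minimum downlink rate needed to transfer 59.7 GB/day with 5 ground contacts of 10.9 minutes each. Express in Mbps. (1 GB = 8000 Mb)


total contact time = 5 * 10.9 * 60 = 3270.0000 s
data = 59.7 GB = 477600.0000 Mb
rate = 477600.0000 / 3270.0000 = 146.0550 Mbps

146.0550 Mbps


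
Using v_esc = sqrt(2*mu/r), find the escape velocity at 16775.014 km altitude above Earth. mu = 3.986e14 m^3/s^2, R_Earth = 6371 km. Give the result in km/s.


r = 6371.0 + 16775.014 = 23146.0140 km = 2.3146014e+07 m
v_esc = sqrt(2*mu/r) = sqrt(2*3.986e14 / 2.3146014e+07)
v_esc = 5868.7490 m/s = 5.8687 km/s

5.8687 km/s


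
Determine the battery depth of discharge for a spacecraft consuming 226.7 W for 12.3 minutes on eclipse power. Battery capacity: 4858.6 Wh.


E_used = P * t / 60 = 226.7 * 12.3 / 60 = 46.4735 Wh
DOD = E_used / E_total * 100 = 46.4735 / 4858.6 * 100
DOD = 0.9565204 %

0.9565 %


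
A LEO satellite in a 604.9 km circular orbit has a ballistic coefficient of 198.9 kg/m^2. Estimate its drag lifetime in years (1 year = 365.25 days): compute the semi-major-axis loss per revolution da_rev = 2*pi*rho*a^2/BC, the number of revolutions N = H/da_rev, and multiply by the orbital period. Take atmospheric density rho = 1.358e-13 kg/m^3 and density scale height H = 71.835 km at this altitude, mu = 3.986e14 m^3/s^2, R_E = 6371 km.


a = R_E + alt = 6975.9000 km = 6.9759e+06 m
da_rev = 2*pi*rho*a^2/BC = 2*pi*1.358e-13*(6.9759e+06)^2/198.9 = 0.208759067 m per revolution
N = H/da_rev = 71835.0000 m / 0.208759067 m = 344104.8139 revolutions
P = 2*pi*sqrt(a^3/mu) = 5798.4456 s
lifetime = N*P = 344104.8139 * 5798.4456 = 1.9952731e+09 s = 23093.4382 days
years = 23093.4382 / 365.25 = 63.2264 years

63.2264 years


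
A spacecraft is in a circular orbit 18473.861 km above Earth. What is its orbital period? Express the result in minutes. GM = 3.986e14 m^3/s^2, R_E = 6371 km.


r = 24844.8610 km = 2.4844861e+07 m
T = 2*pi*sqrt(r^3/mu) = 2*pi*sqrt(1.5335916e+22 / 3.986e14)
T = 38973.2011 s = 649.5534 min

649.5534 minutes


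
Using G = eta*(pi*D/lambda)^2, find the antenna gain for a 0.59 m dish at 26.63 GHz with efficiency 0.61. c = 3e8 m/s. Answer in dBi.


lambda = c/f = 3e8 / 2.663e+10 = 0.01126549 m
G = eta*(pi*D/lambda)^2 = 0.61*(pi*0.59/0.01126549)^2
G = 16513.2831 (linear)
G = 10*log10(16513.2831) = 42.1783 dBi

42.1783 dBi


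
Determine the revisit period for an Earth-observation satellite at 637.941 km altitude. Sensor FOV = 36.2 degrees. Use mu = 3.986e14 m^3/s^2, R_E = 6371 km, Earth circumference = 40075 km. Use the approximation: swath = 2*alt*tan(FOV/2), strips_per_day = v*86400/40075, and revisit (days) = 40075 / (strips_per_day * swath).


swath = 2*637.941*tan(0.3159046) = 417.0225 km
v = sqrt(mu/r) = 7541.2345 m/s = 7.5412 km/s
strips/day = v*86400/40075 = 7.5412*86400/40075 = 16.2586
coverage/day = strips * swath = 16.2586 * 417.0225 = 6780.1947 km
revisit = 40075 / 6780.1947 = 5.9106 days

5.9106 days


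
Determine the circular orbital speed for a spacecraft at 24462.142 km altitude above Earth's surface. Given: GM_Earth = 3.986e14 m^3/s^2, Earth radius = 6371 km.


r = R_E + alt = 6371.0 + 24462.142 = 30833.1420 km = 3.0833142e+07 m
v = sqrt(mu/r) = sqrt(3.986e14 / 3.0833142e+07) = 3595.5038 m/s = 3.5955 km/s

3.5955 km/s


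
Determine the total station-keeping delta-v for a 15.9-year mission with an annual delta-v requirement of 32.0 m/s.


dV = rate * years = 32.0 * 15.9
dV = 508.8000 m/s

508.8000 m/s


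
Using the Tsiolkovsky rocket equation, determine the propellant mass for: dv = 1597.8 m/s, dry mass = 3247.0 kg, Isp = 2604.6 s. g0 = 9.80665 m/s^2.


ve = Isp * g0 = 2604.6 * 9.80665 = 25542.400590 m/s
mass ratio = exp(dv/ve) = exp(1597.8/25542.400590) = 1.06455280
m_prop = m_dry * (mr - 1) = 3247.0 * (1.06455280 - 1)
m_prop = 209.6030 kg

209.6030 kg


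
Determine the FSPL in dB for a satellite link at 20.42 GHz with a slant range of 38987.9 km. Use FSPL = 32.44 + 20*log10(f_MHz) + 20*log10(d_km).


f = 20.42 GHz = 20420.0000 MHz
d = 38987.9 km
FSPL = 32.44 + 20*log10(20420.0000) + 20*log10(38987.9)
FSPL = 32.44 + 86.2011 + 91.8186
FSPL = 210.4597 dB

210.4597 dB


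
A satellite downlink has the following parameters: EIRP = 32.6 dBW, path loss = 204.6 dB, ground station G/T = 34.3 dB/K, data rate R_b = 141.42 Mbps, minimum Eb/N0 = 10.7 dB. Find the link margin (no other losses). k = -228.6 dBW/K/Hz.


C/N0 = EIRP - FSPL + G/T - k = 32.6 - 204.6 + 34.3 - (-228.6)
C/N0 = 90.9000 dB-Hz
R_b = 141.42 Mbps = 1.4142e+08 bps -> 10*log10(R_b) = 81.5051 dB-Hz
Eb/N0 = C/N0 - 10*log10(R_b) = 90.9000 - 81.5051 = 9.3949 dB
Margin = Eb/N0 - Eb/N0_req = 9.3949 - 10.7 = -1.3051 dB (negative margin: link does not close)

-1.3051 dB


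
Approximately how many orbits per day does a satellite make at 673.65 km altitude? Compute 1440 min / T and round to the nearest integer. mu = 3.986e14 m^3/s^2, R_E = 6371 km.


r = 7.04465e+06 m
T = 2*pi*sqrt(r^3/mu) = 5884.3751 s = 98.0729 min
revs/day = 1440 / 98.0729 = 14.6830
Rounded: 15 revolutions per day

15 revolutions per day


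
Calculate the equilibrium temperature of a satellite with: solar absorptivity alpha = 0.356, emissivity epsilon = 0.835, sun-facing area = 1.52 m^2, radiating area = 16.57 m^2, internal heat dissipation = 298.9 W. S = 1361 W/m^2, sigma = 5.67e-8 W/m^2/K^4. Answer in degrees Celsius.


Numerator = alpha*S*A_sun + Q_int = 0.356*1361*1.52 + 298.9 = 1035.3643 W
Denominator = eps*sigma*A_rad = 0.835*5.67e-8*16.57 = 7.8449836e-07 W/K^4
T^4 = 1.3197788e+09 K^4
T = 190.6010 K = -82.5490 C

-82.5490 degrees Celsius


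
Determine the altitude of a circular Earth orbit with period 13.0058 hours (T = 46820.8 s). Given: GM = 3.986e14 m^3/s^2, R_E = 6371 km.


T = 46820.8 s
r = (mu*T^2/(4*pi^2))^(1/3) = (3.986e14 * 46820.8^2 / (4*pi^2))^(1/3)
r = 2.8077067e+07 m = 28077.0671 km
alt = r - R_E = 28077.0671 - 6371 = 21706.0671 km

21706.0671 km


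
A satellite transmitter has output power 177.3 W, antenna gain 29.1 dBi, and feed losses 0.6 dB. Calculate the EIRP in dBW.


Pt = 177.3 W = 22.4871 dBW
EIRP = Pt_dBW + Gt - losses = 22.4871 + 29.1 - 0.6 = 50.9871 dBW

50.9871 dBW


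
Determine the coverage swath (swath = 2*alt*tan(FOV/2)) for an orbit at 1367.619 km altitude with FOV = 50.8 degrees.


FOV = 50.8 deg = 0.8866273 rad
swath = 2 * alt * tan(FOV/2) = 2 * 1367.619 * tan(0.4433136)
swath = 2 * 1367.619 * 0.4748349
swath = 1298.7865 km

1298.7865 km


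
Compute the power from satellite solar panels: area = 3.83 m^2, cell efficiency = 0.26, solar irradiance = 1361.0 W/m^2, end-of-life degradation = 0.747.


P = area * eta * S * degradation
P = 3.83 * 0.26 * 1361.0 * 0.747
P = 1012.3970 W

1012.3970 W


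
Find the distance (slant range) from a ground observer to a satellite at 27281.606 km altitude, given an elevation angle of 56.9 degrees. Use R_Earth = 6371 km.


h = 27281.606 km, el = 56.9 deg
d = -R_E*sin(el) + sqrt((R_E*sin(el))^2 + 2*R_E*h + h^2)
d = -6371.0000*sin(0.9930923) + sqrt((6371.0000*0.8377187)^2 + 2*6371.0000*27281.606 + 27281.606^2)
d = 28135.1654 km

28135.1654 km


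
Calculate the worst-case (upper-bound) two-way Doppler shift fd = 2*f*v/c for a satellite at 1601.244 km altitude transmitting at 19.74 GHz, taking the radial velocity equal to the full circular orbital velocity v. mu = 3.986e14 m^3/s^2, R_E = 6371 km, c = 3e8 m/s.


r = 7.972244e+06 m
v = sqrt(mu/r) = 7070.9596 m/s (worst-case radial velocity)
f = 19.74 GHz = 1.974e+10 Hz
fd = 2*f*v/c = 2*1.974e+10*7070.9596/3.0e+08
fd = 930538.2836 Hz

930538.2836 Hz


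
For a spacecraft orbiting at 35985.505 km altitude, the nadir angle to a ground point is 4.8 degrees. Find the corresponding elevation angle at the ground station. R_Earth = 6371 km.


r = R_E + alt = 42356.5050 km
Law of sines in the satellite / Earth-center / ground-point triangle:
  sin(nadir)/R_E = sin(90 + el)/r  =>  cos(el) = (r/R_E)*sin(nadir)
cos(el) = (42356.5050 / 6371.0000) * sin(4.8 deg) = 0.5563178
el = arccos(0.5563178) = 56.1985 deg
(Earth-central angle = 90 - nadir - el = 29.0015 deg)

56.1985 degrees


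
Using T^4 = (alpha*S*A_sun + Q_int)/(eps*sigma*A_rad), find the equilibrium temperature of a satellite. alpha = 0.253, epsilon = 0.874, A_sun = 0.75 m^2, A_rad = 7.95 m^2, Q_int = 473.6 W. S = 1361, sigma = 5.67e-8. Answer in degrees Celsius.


Numerator = alpha*S*A_sun + Q_int = 0.253*1361*0.75 + 473.6 = 731.8498 W
Denominator = eps*sigma*A_rad = 0.874*5.67e-8*7.95 = 3.9396861e-07 W/K^4
T^4 = 1.8576347e+09 K^4
T = 207.6061 K = -65.5439 C

-65.5439 degrees Celsius


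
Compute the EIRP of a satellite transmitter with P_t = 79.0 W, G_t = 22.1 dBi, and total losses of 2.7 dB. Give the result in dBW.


Pt = 79.0 W = 18.9763 dBW
EIRP = Pt_dBW + Gt - losses = 18.9763 + 22.1 - 2.7 = 38.3763 dBW

38.3763 dBW


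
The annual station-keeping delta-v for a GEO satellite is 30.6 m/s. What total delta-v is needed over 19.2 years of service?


dV = rate * years = 30.6 * 19.2
dV = 587.5200 m/s

587.5200 m/s


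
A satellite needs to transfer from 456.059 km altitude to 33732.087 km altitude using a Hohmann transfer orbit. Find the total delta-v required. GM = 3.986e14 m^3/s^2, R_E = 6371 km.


r1 = 6827.0590 km = 6.827059e+06 m
r2 = 40103.0870 km = 4.0103087e+07 m
dv1 = sqrt(mu/r1)*(sqrt(2*r2/(r1+r2)) - 1) = 2348.1498 m/s
dv2 = sqrt(mu/r2)*(1 - sqrt(2*r1/(r1+r2))) = 1452.1438 m/s
total dv = |dv1| + |dv2| = 2348.1498 + 1452.1438 = 3800.2936 m/s = 3.8003 km/s

3.8003 km/s


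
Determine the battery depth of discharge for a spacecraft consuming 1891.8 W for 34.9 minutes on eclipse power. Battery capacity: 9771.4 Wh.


E_used = P * t / 60 = 1891.8 * 34.9 / 60 = 1100.3970 Wh
DOD = E_used / E_total * 100 = 1100.3970 / 9771.4 * 100
DOD = 11.2614 %

11.2614 %


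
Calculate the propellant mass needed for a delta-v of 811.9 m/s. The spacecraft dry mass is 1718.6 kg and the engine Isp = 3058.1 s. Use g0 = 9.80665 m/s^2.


ve = Isp * g0 = 3058.1 * 9.80665 = 29989.716365 m/s
mass ratio = exp(dv/ve) = exp(811.9/29989.716365) = 1.02744241
m_prop = m_dry * (mr - 1) = 1718.6 * (1.02744241 - 1)
m_prop = 47.1625 kg

47.1625 kg


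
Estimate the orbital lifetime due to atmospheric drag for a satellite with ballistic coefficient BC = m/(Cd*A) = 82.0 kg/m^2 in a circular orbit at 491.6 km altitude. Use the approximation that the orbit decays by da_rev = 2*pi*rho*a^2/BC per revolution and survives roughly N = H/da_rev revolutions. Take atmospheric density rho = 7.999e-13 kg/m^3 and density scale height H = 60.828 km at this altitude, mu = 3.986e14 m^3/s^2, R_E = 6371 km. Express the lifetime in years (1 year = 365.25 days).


a = R_E + alt = 6862.6000 km = 6.8626e+06 m
da_rev = 2*pi*rho*a^2/BC = 2*pi*7.999e-13*(6.8626e+06)^2/82.0 = 2.886550 m per revolution
N = H/da_rev = 60828.0000 m / 2.886550 m = 21072.9071 revolutions
P = 2*pi*sqrt(a^3/mu) = 5657.7565 s
lifetime = N*P = 21072.9071 * 5657.7565 = 1.1922538e+08 s = 1379.9233 days
years = 1379.9233 / 365.25 = 3.7780 years

3.7780 years


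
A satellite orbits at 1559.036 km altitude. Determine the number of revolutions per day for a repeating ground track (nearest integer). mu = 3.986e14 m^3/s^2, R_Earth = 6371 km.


r = 7.930036e+06 m
T = 2*pi*sqrt(r^3/mu) = 7027.8739 s = 117.1312 min
revs/day = 1440 / 117.1312 = 12.2939
Rounded: 12 revolutions per day

12 revolutions per day


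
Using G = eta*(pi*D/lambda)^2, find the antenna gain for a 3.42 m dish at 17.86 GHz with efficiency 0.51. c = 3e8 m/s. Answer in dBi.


lambda = c/f = 3e8 / 1.786e+10 = 0.01679731 m
G = eta*(pi*D/lambda)^2 = 0.51*(pi*3.42/0.01679731)^2
G = 208661.6000 (linear)
G = 10*log10(208661.6000) = 53.1944 dBi

53.1944 dBi


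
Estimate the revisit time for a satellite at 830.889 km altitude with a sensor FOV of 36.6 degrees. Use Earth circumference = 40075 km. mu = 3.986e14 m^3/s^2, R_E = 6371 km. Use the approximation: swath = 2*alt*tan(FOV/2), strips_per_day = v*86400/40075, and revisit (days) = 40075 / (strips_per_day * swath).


swath = 2*830.889*tan(0.3193953) = 549.5805 km
v = sqrt(mu/r) = 7439.5289 m/s = 7.4395 km/s
strips/day = v*86400/40075 = 7.4395*86400/40075 = 16.0393
coverage/day = strips * swath = 16.0393 * 549.5805 = 8814.8918 km
revisit = 40075 / 8814.8918 = 4.5463 days

4.5463 days


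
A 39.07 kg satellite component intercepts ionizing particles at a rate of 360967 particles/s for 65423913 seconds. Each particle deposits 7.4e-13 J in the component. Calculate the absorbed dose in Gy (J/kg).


Total energy deposited = rate * time * E_per
  = 360967 * 65423913 * 7.4e-13 = 17.4757 J
Dose = E_total / mass = 17.4757 / 39.07
Dose = 0.4472932 Gy

0.4473 Gy


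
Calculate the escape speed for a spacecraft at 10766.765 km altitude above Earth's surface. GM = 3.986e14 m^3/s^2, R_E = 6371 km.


r = 6371.0 + 10766.765 = 17137.7650 km = 1.7137765e+07 m
v_esc = sqrt(2*mu/r) = sqrt(2*3.986e14 / 1.7137765e+07)
v_esc = 6820.3483 m/s = 6.8203 km/s

6.8203 km/s


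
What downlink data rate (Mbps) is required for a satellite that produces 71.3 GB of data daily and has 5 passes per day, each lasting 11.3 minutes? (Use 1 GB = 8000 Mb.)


total contact time = 5 * 11.3 * 60 = 3390.0000 s
data = 71.3 GB = 570400.0000 Mb
rate = 570400.0000 / 3390.0000 = 168.2596 Mbps

168.2596 Mbps


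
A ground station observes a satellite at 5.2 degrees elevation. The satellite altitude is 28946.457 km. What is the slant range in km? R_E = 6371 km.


h = 28946.457 km, el = 5.2 deg
d = -R_E*sin(el) + sqrt((R_E*sin(el))^2 + 2*R_E*h + h^2)
d = -6371.0000*sin(0.09075712) + sqrt((6371.0000*0.09063258)^2 + 2*6371.0000*28946.457 + 28946.457^2)
d = 34165.4430 km

34165.4430 km


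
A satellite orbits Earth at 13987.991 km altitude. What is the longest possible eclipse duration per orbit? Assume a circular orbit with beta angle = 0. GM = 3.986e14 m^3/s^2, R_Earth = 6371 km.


r = 20358.9910 km
T = 481.8306 min
Eclipse fraction = arcsin(R_E/r)/pi = arcsin(6371.0000/20358.9910)/pi
= arcsin(0.312933)/pi = 0.1013115
Eclipse duration = 0.1013115 * 481.8306 = 48.8150 min

48.8150 minutes


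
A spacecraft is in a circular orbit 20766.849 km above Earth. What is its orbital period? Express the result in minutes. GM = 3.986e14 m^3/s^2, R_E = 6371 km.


r = 27137.8490 km = 2.7137849e+07 m
T = 2*pi*sqrt(r^3/mu) = 2*pi*sqrt(1.9986018e+22 / 3.986e14)
T = 44491.2240 s = 741.5204 min

741.5204 minutes


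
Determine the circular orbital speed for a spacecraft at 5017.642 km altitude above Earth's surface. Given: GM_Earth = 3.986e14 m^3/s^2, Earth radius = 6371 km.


r = R_E + alt = 6371.0 + 5017.642 = 11388.6420 km = 1.1388642e+07 m
v = sqrt(mu/r) = sqrt(3.986e14 / 1.1388642e+07) = 5916.0615 m/s = 5.9161 km/s

5.9161 km/s


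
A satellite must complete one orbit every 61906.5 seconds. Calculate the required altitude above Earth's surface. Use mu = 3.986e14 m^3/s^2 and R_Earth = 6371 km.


T = 61906.5 s
r = (mu*T^2/(4*pi^2))^(1/3) = (3.986e14 * 61906.5^2 / (4*pi^2))^(1/3)
r = 3.3823355e+07 m = 33823.3552 km
alt = r - R_E = 33823.3552 - 6371 = 27452.3552 km

27452.3552 km


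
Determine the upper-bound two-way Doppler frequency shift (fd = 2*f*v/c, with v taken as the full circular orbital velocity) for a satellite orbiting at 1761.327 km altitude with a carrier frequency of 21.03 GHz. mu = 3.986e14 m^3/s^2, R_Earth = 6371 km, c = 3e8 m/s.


r = 8.132327e+06 m
v = sqrt(mu/r) = 7001.0186 m/s (worst-case radial velocity)
f = 21.03 GHz = 2.103e+10 Hz
fd = 2*f*v/c = 2*2.103e+10*7001.0186/3.0e+08
fd = 981542.8057 Hz

981542.8057 Hz


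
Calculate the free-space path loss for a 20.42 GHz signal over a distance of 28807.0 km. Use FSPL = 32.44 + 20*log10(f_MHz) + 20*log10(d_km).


f = 20.42 GHz = 20420.0000 MHz
d = 28807.0 km
FSPL = 32.44 + 20*log10(20420.0000) + 20*log10(28807.0)
FSPL = 32.44 + 86.2011 + 89.1900
FSPL = 207.8311 dB

207.8311 dB


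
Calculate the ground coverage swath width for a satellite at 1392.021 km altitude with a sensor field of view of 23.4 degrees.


FOV = 23.4 deg = 0.408407 rad
swath = 2 * alt * tan(FOV/2) = 2 * 1392.021 * tan(0.2042035)
swath = 2 * 1392.021 * 0.20709
swath = 576.5474 km

576.5474 km


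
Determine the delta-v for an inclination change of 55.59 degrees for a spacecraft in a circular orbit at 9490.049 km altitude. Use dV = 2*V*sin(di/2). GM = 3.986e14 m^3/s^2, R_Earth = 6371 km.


r = 15861.0490 km = 1.5861049e+07 m
V = sqrt(mu/r) = 5013.0576 m/s
di = 55.59 deg = 0.9702285 rad
dV = 2*V*sin(di/2) = 2*5013.0576*sin(0.4851143)
dV = 4675.2722 m/s = 4.6753 km/s

4.6753 km/s


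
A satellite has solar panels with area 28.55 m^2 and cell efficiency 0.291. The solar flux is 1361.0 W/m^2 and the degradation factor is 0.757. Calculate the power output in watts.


P = area * eta * S * degradation
P = 28.55 * 0.291 * 1361.0 * 0.757
P = 8559.5928 W

8559.5928 W


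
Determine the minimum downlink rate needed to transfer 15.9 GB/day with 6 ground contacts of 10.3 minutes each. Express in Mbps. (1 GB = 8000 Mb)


total contact time = 6 * 10.3 * 60 = 3708.0000 s
data = 15.9 GB = 127200.0000 Mb
rate = 127200.0000 / 3708.0000 = 34.3042 Mbps

34.3042 Mbps


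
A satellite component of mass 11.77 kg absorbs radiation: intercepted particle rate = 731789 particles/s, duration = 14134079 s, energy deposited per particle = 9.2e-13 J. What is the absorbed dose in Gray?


Total energy deposited = rate * time * E_per
  = 731789 * 14134079 * 9.2e-13 = 9.5157 J
Dose = E_total / mass = 9.5157 / 11.77
Dose = 0.8084716 Gy

0.8085 Gy


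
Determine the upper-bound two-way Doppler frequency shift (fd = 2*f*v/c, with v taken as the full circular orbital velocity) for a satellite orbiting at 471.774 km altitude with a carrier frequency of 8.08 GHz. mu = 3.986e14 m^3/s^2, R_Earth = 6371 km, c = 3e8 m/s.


r = 6.842774e+06 m
v = sqrt(mu/r) = 7632.2493 m/s (worst-case radial velocity)
f = 8.08 GHz = 8.08e+09 Hz
fd = 2*f*v/c = 2*8.08e+09*7632.2493/3.0e+08
fd = 411123.8301 Hz

411123.8301 Hz


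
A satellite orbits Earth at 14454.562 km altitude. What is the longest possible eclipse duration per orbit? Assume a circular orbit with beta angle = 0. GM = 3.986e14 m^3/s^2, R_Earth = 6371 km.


r = 20825.5620 km
T = 498.4884 min
Eclipse fraction = arcsin(R_E/r)/pi = arcsin(6371.0000/20825.5620)/pi
= arcsin(0.3059221)/pi = 0.09896472
Eclipse duration = 0.09896472 * 498.4884 = 49.3328 min

49.3328 minutes


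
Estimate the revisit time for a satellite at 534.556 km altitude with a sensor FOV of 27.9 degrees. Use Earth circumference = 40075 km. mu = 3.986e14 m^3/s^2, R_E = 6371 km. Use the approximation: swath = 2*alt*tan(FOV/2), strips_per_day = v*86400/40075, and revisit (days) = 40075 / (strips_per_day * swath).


swath = 2*534.556*tan(0.2434734) = 265.5688 km
v = sqrt(mu/r) = 7597.4757 m/s = 7.5975 km/s
strips/day = v*86400/40075 = 7.5975*86400/40075 = 16.3798
coverage/day = strips * swath = 16.3798 * 265.5688 = 4349.9732 km
revisit = 40075 / 4349.9732 = 9.2127 days

9.2127 days


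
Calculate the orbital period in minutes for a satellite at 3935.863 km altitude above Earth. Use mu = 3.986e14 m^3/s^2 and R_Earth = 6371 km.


r = 10306.8630 km = 1.0306863e+07 m
T = 2*pi*sqrt(r^3/mu) = 2*pi*sqrt(1.0949127e+21 / 3.986e14)
T = 10413.6020 s = 173.5600 min

173.5600 minutes


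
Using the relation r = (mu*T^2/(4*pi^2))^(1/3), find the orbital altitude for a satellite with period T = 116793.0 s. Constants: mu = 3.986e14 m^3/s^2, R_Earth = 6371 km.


T = 116793.0 s
r = (mu*T^2/(4*pi^2))^(1/3) = (3.986e14 * 116793.0^2 / (4*pi^2))^(1/3)
r = 5.164208e+07 m = 51642.0803 km
alt = r - R_E = 51642.0803 - 6371 = 45271.0803 km

45271.0803 km


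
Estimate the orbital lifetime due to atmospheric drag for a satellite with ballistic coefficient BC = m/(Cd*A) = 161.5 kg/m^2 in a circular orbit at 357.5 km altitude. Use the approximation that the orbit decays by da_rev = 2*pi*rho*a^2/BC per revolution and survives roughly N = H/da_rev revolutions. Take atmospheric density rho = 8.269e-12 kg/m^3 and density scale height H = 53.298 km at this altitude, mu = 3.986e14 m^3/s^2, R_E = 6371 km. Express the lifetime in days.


a = R_E + alt = 6728.5000 km = 6.7285e+06 m
da_rev = 2*pi*rho*a^2/BC = 2*pi*8.269e-12*(6.7285e+06)^2/161.5 = 14.564542 m per revolution
N = H/da_rev = 53298.0000 m / 14.564542 m = 3659.4352 revolutions
P = 2*pi*sqrt(a^3/mu) = 5492.7345 s
lifetime = N*P = 3659.4352 * 5492.7345 = 2.0100306e+07 s = 232.6424 days

232.6424 days


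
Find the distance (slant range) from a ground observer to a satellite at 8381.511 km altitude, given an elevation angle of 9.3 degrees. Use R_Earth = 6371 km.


h = 8381.511 km, el = 9.3 deg
d = -R_E*sin(el) + sqrt((R_E*sin(el))^2 + 2*R_E*h + h^2)
d = -6371.0000*sin(0.1623156) + sqrt((6371.0000*0.1616038)^2 + 2*6371.0000*8381.511 + 8381.511^2)
d = 12316.0944 km

12316.0944 km


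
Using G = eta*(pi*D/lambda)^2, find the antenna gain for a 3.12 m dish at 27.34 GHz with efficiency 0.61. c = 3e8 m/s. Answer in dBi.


lambda = c/f = 3e8 / 2.734e+10 = 0.01097293 m
G = eta*(pi*D/lambda)^2 = 0.61*(pi*3.12/0.01097293)^2
G = 486735.7879 (linear)
G = 10*log10(486735.7879) = 56.8729 dBi

56.8729 dBi


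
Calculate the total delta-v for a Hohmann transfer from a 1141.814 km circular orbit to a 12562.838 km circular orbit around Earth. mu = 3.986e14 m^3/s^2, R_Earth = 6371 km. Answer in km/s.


r1 = 7512.8140 km = 7.512814e+06 m
r2 = 18933.8380 km = 1.8933838e+07 m
dv1 = sqrt(mu/r1)*(sqrt(2*r2/(r1+r2)) - 1) = 1432.0253 m/s
dv2 = sqrt(mu/r2)*(1 - sqrt(2*r1/(r1+r2))) = 1129.8334 m/s
total dv = |dv1| + |dv2| = 1432.0253 + 1129.8334 = 2561.8588 m/s = 2.5619 km/s

2.5619 km/s


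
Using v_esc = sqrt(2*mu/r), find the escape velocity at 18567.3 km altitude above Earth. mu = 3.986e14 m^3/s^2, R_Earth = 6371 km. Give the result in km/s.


r = 6371.0 + 18567.3 = 24938.3000 km = 2.49383e+07 m
v_esc = sqrt(2*mu/r) = sqrt(2*3.986e14 / 2.49383e+07)
v_esc = 5653.9273 m/s = 5.6539 km/s

5.6539 km/s


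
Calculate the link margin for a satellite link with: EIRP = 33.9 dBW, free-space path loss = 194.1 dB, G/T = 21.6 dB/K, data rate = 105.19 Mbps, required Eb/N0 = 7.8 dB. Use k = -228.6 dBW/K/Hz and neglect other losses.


C/N0 = EIRP - FSPL + G/T - k = 33.9 - 194.1 + 21.6 - (-228.6)
C/N0 = 90.0000 dB-Hz
R_b = 105.19 Mbps = 1.0519e+08 bps -> 10*log10(R_b) = 80.2197 dB-Hz
Eb/N0 = C/N0 - 10*log10(R_b) = 90.0000 - 80.2197 = 9.7803 dB
Margin = Eb/N0 - Eb/N0_req = 9.7803 - 7.8 = 1.9803 dB (link closes)

1.9803 dB
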